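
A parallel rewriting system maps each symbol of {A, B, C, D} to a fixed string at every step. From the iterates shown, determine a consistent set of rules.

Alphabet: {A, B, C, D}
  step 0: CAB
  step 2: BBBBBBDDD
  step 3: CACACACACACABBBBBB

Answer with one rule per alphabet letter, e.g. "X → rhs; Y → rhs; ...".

  step 2 ⇒ step 3: BBBBBBDDD ⇒ CA·CA·CA·CA·CA·CA·BB·BB·BB
    B ↦ CA
    D ↦ BB
    A ↦ D  (constrained at step 0)
    C ↦ DD  (constrained at step 0)

A->D, B->CA, C->DD, D->BB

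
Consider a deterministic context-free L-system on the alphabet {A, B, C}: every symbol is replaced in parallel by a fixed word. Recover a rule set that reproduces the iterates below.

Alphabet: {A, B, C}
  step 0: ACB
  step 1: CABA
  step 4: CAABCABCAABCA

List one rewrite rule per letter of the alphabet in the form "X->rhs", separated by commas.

A->CA, B->A, C->B

  step 0 ⇒ step 1: ACB ⇒ CA·B·A
    A ↦ CA
    B ↦ A
    C ↦ B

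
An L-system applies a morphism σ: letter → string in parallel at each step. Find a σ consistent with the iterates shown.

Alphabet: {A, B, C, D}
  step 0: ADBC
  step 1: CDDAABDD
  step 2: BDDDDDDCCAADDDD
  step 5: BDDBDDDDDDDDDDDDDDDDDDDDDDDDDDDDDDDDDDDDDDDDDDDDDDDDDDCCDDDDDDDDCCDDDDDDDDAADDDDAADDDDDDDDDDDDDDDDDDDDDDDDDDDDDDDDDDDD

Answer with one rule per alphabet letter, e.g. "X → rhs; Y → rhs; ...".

  step 1 ⇒ step 2: CDDAABDD ⇒ BDD·DD·DD·C·C·AA·DD·DD
    A ↦ C
    B ↦ AA
    C ↦ BDD
    D ↦ DD

A->C, B->AA, C->BDD, D->DD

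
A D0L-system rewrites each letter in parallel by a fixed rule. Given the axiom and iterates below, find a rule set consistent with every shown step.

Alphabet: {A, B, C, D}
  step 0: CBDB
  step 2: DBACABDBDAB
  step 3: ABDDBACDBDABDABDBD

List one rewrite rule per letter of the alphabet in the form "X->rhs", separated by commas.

  step 2 ⇒ step 3: DBACABDBDAB ⇒ AB·D·DB·AC·DB·D·AB·D·AB·DB·D
    A ↦ DB
    B ↦ D
    C ↦ AC
    D ↦ AB

A->DB, B->D, C->AC, D->AB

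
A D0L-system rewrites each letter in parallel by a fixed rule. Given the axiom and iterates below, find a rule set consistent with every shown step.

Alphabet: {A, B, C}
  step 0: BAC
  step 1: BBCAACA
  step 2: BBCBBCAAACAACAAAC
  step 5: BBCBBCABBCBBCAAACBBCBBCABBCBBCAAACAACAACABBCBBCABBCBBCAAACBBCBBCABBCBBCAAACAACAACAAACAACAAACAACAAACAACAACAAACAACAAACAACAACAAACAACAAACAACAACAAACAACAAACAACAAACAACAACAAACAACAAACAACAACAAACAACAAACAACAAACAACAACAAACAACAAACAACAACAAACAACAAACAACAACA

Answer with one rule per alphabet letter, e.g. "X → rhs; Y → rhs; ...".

  step 1 ⇒ step 2: BBCAACA ⇒ BBC·BBC·A·AAC·AAC·A·AAC
    A ↦ AAC
    B ↦ BBC
    C ↦ A

A->AAC, B->BBC, C->A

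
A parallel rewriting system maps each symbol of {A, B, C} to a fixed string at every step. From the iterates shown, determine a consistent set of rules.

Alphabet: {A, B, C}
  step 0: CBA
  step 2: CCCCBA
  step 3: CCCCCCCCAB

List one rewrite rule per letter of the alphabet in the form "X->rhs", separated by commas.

A->B, B->A, C->CC

  step 2 ⇒ step 3: CCCCBA ⇒ CC·CC·CC·CC·A·B
    A ↦ B
    B ↦ A
    C ↦ CC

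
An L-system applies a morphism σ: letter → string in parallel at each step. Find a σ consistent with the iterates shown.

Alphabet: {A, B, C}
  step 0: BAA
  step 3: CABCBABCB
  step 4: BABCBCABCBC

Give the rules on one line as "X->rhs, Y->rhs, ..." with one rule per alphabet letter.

  step 3 ⇒ step 4: CABCBABCB ⇒ B·AB·C·B·C·AB·C·B·C
    A ↦ AB
    B ↦ C
    C ↦ B

A->AB, B->C, C->B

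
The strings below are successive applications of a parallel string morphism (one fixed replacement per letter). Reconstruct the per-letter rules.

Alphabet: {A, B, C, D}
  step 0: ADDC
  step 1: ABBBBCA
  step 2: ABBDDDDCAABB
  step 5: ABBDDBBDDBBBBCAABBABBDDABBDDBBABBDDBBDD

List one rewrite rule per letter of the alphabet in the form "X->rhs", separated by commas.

  step 1 ⇒ step 2: ABBBBCA ⇒ ABB·D·D·D·D·CA·ABB
    A ↦ ABB
    B ↦ D
    C ↦ CA
  step 0 ⇒ step 1: ADDC ⇒ ABB·B·B·CA
    D ↦ B

A->ABB, B->D, C->CA, D->B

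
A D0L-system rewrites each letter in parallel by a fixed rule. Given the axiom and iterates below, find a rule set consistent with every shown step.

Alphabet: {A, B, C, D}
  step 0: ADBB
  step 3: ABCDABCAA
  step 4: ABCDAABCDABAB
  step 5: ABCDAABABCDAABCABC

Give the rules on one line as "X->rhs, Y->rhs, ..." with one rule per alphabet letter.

A->AB, B->C, C->D, D->A

  step 4 ⇒ step 5: ABCDAABCDABAB ⇒ AB·C·D·A·AB·AB·C·D·A·AB·C·AB·C
    A ↦ AB
    B ↦ C
    C ↦ D
    D ↦ A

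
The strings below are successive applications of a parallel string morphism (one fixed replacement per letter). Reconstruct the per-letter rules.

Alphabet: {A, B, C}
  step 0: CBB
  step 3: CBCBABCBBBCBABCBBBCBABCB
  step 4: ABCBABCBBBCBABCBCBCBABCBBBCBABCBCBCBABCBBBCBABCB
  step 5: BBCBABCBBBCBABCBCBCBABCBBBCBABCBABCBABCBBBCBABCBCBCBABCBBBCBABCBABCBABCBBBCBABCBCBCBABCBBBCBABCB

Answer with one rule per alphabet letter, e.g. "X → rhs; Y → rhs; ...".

  step 4 ⇒ step 5: ABCBABCBBBCBABCBCBCBABCBBBCBABCBCBCBABCBBBCBABCB ⇒ BB·CB·AB·CB·BB·CB·AB·CB·CB·CB·AB·CB·BB·CB·AB·CB·AB·CB·AB·CB·BB·CB·AB·CB·CB·CB·AB·CB·BB·CB·AB·CB·AB·CB·AB·CB·BB·CB·AB·CB·CB·CB·AB·CB·BB·CB·AB·CB
    A ↦ BB
    B ↦ CB
    C ↦ AB

A->BB, B->CB, C->AB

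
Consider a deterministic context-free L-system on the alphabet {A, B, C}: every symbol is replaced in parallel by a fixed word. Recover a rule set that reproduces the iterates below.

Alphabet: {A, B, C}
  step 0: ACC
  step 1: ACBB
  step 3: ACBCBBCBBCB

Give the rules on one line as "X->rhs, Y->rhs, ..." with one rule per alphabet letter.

  step 0 ⇒ step 1: ACC ⇒ AC·B·B
    A ↦ AC
    C ↦ B
    B ↦ CB  (constrained at step 1)

A->AC, B->CB, C->B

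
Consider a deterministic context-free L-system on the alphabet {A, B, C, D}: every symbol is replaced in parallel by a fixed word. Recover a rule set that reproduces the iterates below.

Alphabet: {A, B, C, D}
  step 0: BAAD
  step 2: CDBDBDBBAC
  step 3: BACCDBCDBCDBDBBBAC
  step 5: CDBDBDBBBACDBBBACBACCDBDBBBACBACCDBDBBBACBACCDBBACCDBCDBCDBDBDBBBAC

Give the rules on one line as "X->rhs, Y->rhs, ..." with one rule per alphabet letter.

A->B, B->DB, C->BAC, D->C

  step 2 ⇒ step 3: CDBDBDBBAC ⇒ BAC·C·DB·C·DB·C·DB·DB·B·BAC
    A ↦ B
    B ↦ DB
    C ↦ BAC
    D ↦ C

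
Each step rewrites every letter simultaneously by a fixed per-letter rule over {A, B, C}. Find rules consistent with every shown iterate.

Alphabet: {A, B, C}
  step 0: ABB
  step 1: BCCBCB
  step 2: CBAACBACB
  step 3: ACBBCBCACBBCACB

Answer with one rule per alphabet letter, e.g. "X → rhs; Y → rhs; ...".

  step 2 ⇒ step 3: CBAACBACB ⇒ A·CB·BC·BC·A·CB·BC·A·CB
    A ↦ BC
    B ↦ CB
    C ↦ A

A->BC, B->CB, C->A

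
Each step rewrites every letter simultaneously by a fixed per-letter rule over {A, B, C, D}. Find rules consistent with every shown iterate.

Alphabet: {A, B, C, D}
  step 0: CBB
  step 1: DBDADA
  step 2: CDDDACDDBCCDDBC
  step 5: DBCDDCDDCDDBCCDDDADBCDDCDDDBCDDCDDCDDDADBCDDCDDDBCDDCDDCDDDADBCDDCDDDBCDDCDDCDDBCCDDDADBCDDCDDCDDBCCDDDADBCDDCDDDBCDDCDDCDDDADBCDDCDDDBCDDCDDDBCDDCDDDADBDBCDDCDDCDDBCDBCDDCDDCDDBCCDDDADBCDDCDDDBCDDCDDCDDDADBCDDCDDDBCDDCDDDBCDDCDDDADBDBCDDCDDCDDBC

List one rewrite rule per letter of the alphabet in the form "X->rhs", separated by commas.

  step 1 ⇒ step 2: DBDADA ⇒ CDD·DA·CDD·BC·CDD·BC
    A ↦ BC
    B ↦ DA
    D ↦ CDD
  step 0 ⇒ step 1: CBB ⇒ DB·DA·DA
    C ↦ DB

A->BC, B->DA, C->DB, D->CDD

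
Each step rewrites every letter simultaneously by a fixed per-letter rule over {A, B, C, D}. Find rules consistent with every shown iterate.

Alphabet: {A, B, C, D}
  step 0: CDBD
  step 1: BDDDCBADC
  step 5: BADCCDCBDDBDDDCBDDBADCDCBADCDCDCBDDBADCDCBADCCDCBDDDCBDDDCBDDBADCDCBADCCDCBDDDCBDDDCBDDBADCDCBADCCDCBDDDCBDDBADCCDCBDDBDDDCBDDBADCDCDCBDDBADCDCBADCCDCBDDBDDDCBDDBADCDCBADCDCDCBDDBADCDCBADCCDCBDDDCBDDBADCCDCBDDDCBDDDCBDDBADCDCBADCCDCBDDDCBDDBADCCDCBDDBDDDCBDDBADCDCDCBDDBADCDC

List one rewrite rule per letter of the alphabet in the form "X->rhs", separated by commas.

  step 0 ⇒ step 1: CDBD ⇒ BDD·DC·BA·DC
    B ↦ BA
    C ↦ BDD
    D ↦ DC
    A ↦ DCC  (constrained at step 1)

A->DCC, B->BA, C->BDD, D->DC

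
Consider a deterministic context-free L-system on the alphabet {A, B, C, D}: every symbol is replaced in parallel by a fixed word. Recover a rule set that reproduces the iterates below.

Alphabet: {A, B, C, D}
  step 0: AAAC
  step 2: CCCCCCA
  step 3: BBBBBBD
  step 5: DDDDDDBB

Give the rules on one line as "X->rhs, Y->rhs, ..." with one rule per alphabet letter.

  step 2 ⇒ step 3: CCCCCCA ⇒ B·B·B·B·B·B·D
    A ↦ D
    C ↦ B
    B ↦ A  (constrained at step 3)
    D ↦ CC  (constrained at step 3)

A->D, B->A, C->B, D->CC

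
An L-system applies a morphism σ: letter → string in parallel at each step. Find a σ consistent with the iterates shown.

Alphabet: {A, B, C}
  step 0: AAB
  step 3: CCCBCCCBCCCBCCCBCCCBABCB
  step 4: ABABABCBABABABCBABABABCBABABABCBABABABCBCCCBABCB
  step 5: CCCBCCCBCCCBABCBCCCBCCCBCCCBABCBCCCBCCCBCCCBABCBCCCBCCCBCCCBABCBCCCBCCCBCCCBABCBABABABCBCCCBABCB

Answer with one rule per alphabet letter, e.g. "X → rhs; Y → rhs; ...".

  step 4 ⇒ step 5: ABABABCBABABABCBABABABCBABABABCBABABABCBCCCBABCB ⇒ CC·CB·CC·CB·CC·CB·AB·CB·CC·CB·CC·CB·CC·CB·AB·CB·CC·CB·CC·CB·CC·CB·AB·CB·CC·CB·CC·CB·CC·CB·AB·CB·CC·CB·CC·CB·CC·CB·AB·CB·AB·AB·AB·CB·CC·CB·AB·CB
    A ↦ CC
    B ↦ CB
    C ↦ AB

A->CC, B->CB, C->AB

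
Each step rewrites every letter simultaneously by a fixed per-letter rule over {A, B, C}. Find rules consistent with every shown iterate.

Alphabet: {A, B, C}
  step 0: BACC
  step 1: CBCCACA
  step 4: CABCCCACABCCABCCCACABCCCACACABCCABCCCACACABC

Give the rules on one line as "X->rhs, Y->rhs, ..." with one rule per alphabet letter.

A->BC, B->C, C->CA

  step 0 ⇒ step 1: BACC ⇒ C·BC·CA·CA
    A ↦ BC
    B ↦ C
    C ↦ CA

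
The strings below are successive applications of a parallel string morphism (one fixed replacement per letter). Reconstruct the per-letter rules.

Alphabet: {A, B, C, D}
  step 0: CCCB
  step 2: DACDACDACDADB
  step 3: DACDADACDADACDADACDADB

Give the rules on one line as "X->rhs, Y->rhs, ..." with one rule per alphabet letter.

  step 2 ⇒ step 3: DACDACDACDADB ⇒ DA·C·DA·DA·C·DA·DA·C·DA·DA·C·DA·DB
    A ↦ C
    B ↦ DB
    C ↦ DA
    D ↦ DA

A->C, B->DB, C->DA, D->DA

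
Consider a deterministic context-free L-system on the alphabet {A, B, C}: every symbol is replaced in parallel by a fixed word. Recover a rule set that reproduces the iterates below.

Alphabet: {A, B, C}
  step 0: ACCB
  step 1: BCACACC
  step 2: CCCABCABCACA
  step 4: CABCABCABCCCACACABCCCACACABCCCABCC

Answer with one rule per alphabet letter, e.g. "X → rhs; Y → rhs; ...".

A->B, B->CC, C->CA

  step 1 ⇒ step 2: BCACACC ⇒ CC·CA·B·CA·B·CA·CA
    A ↦ B
    B ↦ CC
    C ↦ CA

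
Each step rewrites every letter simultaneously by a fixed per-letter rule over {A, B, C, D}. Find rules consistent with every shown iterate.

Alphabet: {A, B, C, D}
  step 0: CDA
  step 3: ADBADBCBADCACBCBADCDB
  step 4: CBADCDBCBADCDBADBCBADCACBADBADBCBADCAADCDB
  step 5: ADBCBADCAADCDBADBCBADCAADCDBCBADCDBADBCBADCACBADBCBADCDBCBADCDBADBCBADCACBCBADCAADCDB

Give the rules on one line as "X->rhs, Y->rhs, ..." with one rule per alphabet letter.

A->CB, B->DB, C->A, D->ADC

  step 4 ⇒ step 5: CBADCDBCBADCDBADBCBADCACBADBADBCBADCAADCDB ⇒ A·DB·CB·ADC·A·ADC·DB·A·DB·CB·ADC·A·ADC·DB·CB·ADC·DB·A·DB·CB·ADC·A·CB·A·DB·CB·ADC·DB·CB·ADC·DB·A·DB·CB·ADC·A·CB·CB·ADC·A·ADC·DB
    A ↦ CB
    B ↦ DB
    C ↦ A
    D ↦ ADC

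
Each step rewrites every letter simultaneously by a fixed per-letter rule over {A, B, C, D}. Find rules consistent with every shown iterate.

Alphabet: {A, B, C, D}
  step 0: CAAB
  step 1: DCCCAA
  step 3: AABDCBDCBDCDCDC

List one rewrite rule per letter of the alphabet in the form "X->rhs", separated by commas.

  step 0 ⇒ step 1: CAAB ⇒ DC·C·C·AA
    A ↦ C
    B ↦ AA
    C ↦ DC
    D ↦ B  (constrained at step 1)

A->C, B->AA, C->DC, D->B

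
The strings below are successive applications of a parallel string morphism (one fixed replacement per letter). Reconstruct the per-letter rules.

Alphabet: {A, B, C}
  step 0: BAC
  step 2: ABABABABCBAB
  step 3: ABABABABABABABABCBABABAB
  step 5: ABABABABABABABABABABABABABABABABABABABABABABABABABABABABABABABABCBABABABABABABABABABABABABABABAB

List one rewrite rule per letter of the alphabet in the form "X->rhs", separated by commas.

A->AB, B->AB, C->CB

  step 2 ⇒ step 3: ABABABABCBAB ⇒ AB·AB·AB·AB·AB·AB·AB·AB·CB·AB·AB·AB
    A ↦ AB
    B ↦ AB
    C ↦ CB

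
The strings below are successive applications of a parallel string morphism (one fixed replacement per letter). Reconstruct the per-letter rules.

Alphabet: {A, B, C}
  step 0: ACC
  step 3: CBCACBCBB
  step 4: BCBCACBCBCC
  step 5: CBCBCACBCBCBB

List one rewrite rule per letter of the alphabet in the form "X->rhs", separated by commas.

  step 4 ⇒ step 5: BCBCACBCBCC ⇒ C·B·C·B·CAC·B·C·B·C·B·B
    A ↦ CAC
    B ↦ C
    C ↦ B

A->CAC, B->C, C->B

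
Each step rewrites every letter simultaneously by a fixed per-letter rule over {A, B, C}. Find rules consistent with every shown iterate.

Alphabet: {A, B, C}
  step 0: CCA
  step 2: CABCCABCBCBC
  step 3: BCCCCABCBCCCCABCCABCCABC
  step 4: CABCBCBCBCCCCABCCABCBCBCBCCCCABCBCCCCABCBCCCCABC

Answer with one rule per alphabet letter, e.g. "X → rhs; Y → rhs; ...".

  step 3 ⇒ step 4: BCCCCABCBCCCCABCCABCCABC ⇒ CA·BC·BC·BC·BC·CC·CA·BC·CA·BC·BC·BC·BC·CC·CA·BC·BC·CC·CA·BC·BC·CC·CA·BC
    A ↦ CC
    B ↦ CA
    C ↦ BC

A->CC, B->CA, C->BC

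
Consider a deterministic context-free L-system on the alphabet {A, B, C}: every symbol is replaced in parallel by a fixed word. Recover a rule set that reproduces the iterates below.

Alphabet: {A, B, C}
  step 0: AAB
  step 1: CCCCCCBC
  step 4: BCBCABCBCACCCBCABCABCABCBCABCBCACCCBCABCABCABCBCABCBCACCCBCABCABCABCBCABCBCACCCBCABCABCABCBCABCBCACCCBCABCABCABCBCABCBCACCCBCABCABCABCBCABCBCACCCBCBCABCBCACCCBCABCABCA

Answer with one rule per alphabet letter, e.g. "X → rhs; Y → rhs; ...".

A->CCC, B->BC, C->BCA

  step 0 ⇒ step 1: AAB ⇒ CCC·CCC·BC
    A ↦ CCC
    B ↦ BC
    C ↦ BCA  (constrained at step 1)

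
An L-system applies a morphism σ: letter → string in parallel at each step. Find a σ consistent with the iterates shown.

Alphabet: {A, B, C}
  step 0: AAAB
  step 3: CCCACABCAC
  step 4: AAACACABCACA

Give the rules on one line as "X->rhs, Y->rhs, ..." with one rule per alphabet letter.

  step 3 ⇒ step 4: CCCACABCAC ⇒ A·A·A·C·A·C·ABC·A·C·A
    A ↦ C
    B ↦ ABC
    C ↦ A

A->C, B->ABC, C->A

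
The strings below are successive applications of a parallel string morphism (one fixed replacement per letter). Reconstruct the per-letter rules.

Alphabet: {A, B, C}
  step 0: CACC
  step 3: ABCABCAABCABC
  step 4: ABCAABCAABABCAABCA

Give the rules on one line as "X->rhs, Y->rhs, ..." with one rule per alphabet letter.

A->AB, B->C, C->A

  step 3 ⇒ step 4: ABCABCAABCABC ⇒ AB·C·A·AB·C·A·AB·AB·C·A·AB·C·A
    A ↦ AB
    B ↦ C
    C ↦ A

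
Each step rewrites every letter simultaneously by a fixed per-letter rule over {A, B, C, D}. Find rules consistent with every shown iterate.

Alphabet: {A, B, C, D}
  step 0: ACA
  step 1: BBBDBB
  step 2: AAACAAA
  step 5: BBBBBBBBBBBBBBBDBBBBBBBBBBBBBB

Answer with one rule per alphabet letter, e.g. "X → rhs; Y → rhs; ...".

  step 1 ⇒ step 2: BBBDBB ⇒ A·A·A·CA·A·A
    B ↦ A
    D ↦ CA
  step 0 ⇒ step 1: ACA ⇒ BB·BD·BB
    A ↦ BB
  step 0 ⇒ step 1: ACA ⇒ BB·BD·BB
    C ↦ BD

A->BB, B->A, C->BD, D->CA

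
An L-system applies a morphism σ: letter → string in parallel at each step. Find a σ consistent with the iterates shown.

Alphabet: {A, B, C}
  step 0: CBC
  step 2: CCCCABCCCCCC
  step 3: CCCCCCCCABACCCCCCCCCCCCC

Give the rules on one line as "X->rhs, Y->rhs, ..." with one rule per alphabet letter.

  step 2 ⇒ step 3: CCCCABCCCCCC ⇒ CC·CC·CC·CC·AB·AC·CC·CC·CC·CC·CC·CC
    A ↦ AB
    B ↦ AC
    C ↦ CC

A->AB, B->AC, C->CC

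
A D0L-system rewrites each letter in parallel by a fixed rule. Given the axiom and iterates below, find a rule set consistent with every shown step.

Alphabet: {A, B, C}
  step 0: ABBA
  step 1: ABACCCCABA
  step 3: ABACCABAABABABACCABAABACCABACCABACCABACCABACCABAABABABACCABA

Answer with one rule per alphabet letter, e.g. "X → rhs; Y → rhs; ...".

  step 0 ⇒ step 1: ABBA ⇒ ABA·CC·CC·ABA
    A ↦ ABA
    B ↦ CC
    C ↦ AB  (constrained at step 1)

A->ABA, B->CC, C->AB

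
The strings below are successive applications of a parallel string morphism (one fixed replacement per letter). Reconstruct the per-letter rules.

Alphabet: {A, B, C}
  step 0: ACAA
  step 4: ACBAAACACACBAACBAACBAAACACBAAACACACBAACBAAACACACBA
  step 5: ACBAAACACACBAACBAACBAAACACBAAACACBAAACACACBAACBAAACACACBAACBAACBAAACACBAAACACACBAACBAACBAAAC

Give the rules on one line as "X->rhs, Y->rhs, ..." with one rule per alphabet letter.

A->AC, B->A, C->BA

  step 4 ⇒ step 5: ACBAAACACACBAACBAACBAAACACBAAACACACBAACBAAACACACBA ⇒ AC·BA·A·AC·AC·AC·BA·AC·BA·AC·BA·A·AC·AC·BA·A·AC·AC·BA·A·AC·AC·AC·BA·AC·BA·A·AC·AC·AC·BA·AC·BA·AC·BA·A·AC·AC·BA·A·AC·AC·AC·BA·AC·BA·AC·BA·A·AC
    A ↦ AC
    B ↦ A
    C ↦ BA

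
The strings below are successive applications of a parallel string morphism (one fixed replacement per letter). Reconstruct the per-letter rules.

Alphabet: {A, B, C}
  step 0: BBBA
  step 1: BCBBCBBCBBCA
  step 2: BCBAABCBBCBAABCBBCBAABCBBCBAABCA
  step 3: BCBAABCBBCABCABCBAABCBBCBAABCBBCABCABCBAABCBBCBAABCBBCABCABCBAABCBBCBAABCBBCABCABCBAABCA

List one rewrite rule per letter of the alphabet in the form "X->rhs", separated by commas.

A->BCA, B->BCB, C->AA

  step 2 ⇒ step 3: BCBAABCBBCBAABCBBCBAABCBBCBAABCA ⇒ BCB·AA·BCB·BCA·BCA·BCB·AA·BCB·BCB·AA·BCB·BCA·BCA·BCB·AA·BCB·BCB·AA·BCB·BCA·BCA·BCB·AA·BCB·BCB·AA·BCB·BCA·BCA·BCB·AA·BCA
    A ↦ BCA
    B ↦ BCB
    C ↦ AA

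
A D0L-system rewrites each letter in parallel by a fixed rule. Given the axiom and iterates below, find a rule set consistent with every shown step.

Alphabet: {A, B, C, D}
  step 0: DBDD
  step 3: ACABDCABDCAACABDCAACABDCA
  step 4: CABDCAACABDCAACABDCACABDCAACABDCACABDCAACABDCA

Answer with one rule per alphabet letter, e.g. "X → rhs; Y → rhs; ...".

A->CA, B->A, C->BD, D->CA

  step 3 ⇒ step 4: ACABDCABDCAACABDCAACABDCA ⇒ CA·BD·CA·A·CA·BD·CA·A·CA·BD·CA·CA·BD·CA·A·CA·BD·CA·CA·BD·CA·A·CA·BD·CA
    A ↦ CA
    B ↦ A
    C ↦ BD
    D ↦ CA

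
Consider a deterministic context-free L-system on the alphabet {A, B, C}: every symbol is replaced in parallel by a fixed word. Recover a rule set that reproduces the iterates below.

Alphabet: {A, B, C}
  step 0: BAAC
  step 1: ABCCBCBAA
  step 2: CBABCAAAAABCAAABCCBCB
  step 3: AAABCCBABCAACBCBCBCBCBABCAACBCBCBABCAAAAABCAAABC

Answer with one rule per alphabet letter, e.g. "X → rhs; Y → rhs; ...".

  step 2 ⇒ step 3: CBABCAAAAABCAAABCCBCB ⇒ AA·ABC·CB·ABC·AA·CB·CB·CB·CB·CB·ABC·AA·CB·CB·CB·ABC·AA·AA·ABC·AA·ABC
    A ↦ CB
    B ↦ ABC
    C ↦ AA

A->CB, B->ABC, C->AA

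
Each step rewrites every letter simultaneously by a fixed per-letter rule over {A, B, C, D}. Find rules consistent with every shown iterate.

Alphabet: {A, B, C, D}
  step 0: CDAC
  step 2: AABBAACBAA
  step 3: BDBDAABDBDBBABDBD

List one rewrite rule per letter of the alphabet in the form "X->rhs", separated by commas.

  step 2 ⇒ step 3: AABBAACBAA ⇒ BD·BD·A·A·BD·BD·BB·A·BD·BD
    A ↦ BD
    B ↦ A
    C ↦ BB
    D ↦ CB  (constrained at step 0)

A->BD, B->A, C->BB, D->CB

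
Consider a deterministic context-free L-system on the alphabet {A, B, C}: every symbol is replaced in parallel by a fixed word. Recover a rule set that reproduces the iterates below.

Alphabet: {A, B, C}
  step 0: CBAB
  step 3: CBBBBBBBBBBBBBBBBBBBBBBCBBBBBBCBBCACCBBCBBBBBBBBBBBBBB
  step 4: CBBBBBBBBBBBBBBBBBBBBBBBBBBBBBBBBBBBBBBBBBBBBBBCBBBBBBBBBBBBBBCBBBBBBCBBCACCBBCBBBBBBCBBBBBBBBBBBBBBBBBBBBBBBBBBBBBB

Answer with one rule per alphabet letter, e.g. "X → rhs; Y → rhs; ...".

A->CAC, B->BB, C->CBB

  step 3 ⇒ step 4: CBBBBBBBBBBBBBBBBBBBBBBCBBBBBBCBBCACCBBCBBBBBBBBBBBBBB ⇒ CBB·BB·BB·BB·BB·BB·BB·BB·BB·BB·BB·BB·BB·BB·BB·BB·BB·BB·BB·BB·BB·BB·BB·CBB·BB·BB·BB·BB·BB·BB·CBB·BB·BB·CBB·CAC·CBB·CBB·BB·BB·CBB·BB·BB·BB·BB·BB·BB·BB·BB·BB·BB·BB·BB·BB·BB
    A ↦ CAC
    B ↦ BB
    C ↦ CBB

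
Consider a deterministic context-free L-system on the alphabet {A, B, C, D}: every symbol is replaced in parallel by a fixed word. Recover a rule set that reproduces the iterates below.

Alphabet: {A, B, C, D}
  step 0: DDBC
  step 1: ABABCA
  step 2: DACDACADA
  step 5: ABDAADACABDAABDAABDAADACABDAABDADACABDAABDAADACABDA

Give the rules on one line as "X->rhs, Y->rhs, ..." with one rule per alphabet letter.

  step 1 ⇒ step 2: ABABCA ⇒ DA·C·DA·C·A·DA
    A ↦ DA
    B ↦ C
    C ↦ A
  step 0 ⇒ step 1: DDBC ⇒ AB·AB·C·A
    D ↦ AB

A->DA, B->C, C->A, D->AB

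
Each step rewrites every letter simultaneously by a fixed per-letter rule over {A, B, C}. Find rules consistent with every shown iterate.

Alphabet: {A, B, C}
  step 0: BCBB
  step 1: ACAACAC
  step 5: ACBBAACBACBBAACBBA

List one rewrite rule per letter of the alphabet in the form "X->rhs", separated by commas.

  step 0 ⇒ step 1: BCBB ⇒ AC·A·AC·AC
    B ↦ AC
    C ↦ A
    A ↦ B  (constrained at step 1)

A->B, B->AC, C->A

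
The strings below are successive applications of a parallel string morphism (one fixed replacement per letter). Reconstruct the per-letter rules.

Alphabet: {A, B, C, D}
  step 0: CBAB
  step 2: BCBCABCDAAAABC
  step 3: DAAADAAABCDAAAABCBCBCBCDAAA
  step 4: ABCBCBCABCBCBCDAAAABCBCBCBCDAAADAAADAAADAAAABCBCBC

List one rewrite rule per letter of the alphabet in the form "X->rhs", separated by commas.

  step 3 ⇒ step 4: DAAADAAABCDAAAABCBCBCBCDAAA ⇒ A·BC·BC·BC·A·BC·BC·BC·DA·AA·A·BC·BC·BC·BC·DA·AA·DA·AA·DA·AA·DA·AA·A·BC·BC·BC
    A ↦ BC
    B ↦ DA
    C ↦ AA
    D ↦ A

A->BC, B->DA, C->AA, D->A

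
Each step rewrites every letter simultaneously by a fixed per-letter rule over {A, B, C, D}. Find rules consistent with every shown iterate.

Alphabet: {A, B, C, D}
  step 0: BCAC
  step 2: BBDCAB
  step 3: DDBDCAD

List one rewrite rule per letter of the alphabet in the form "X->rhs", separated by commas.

  step 2 ⇒ step 3: BBDCAB ⇒ D·D·B·D·CA·D
    A ↦ CA
    B ↦ D
    C ↦ D
    D ↦ B

A->CA, B->D, C->D, D->B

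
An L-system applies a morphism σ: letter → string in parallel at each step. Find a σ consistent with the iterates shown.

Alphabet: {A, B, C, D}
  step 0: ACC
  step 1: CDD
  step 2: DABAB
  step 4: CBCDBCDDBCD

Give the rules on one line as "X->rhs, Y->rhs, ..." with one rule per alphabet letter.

A->C, B->BC, C->D, D->AB

  step 1 ⇒ step 2: CDD ⇒ D·AB·AB
    C ↦ D
    D ↦ AB
  step 0 ⇒ step 1: ACC ⇒ C·D·D
    A ↦ C
    B ↦ BC  (constrained at step 2)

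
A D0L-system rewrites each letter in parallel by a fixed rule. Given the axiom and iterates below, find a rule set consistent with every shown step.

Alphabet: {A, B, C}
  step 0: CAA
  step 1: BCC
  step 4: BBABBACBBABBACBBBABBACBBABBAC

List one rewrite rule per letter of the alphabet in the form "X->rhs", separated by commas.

A->C, B->BBA, C->B

  step 0 ⇒ step 1: CAA ⇒ B·C·C
    A ↦ C
    C ↦ B
    B ↦ BBA  (constrained at step 1)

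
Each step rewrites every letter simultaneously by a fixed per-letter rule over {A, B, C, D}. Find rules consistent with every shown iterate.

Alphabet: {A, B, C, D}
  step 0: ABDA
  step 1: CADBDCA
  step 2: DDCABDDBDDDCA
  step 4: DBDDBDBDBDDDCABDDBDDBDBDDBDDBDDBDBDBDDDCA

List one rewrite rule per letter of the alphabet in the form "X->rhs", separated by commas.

  step 1 ⇒ step 2: CADBDCA ⇒ DD·CA·BD·D·BD·DD·CA
    A ↦ CA
    B ↦ D
    C ↦ DD
    D ↦ BD

A->CA, B->D, C->DD, D->BD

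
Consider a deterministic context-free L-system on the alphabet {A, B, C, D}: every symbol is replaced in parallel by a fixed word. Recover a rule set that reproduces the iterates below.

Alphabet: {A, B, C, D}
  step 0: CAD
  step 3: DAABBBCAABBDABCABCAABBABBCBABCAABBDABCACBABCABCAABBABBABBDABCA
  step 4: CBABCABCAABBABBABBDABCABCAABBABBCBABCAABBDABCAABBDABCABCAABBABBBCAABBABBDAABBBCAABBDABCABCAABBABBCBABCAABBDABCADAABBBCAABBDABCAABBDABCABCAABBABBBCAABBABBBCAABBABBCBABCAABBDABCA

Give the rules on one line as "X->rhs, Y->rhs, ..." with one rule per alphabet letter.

  step 3 ⇒ step 4: DAABBBCAABBDABCABCAABBABBCBABCAABBDABCACBABCABCAABBABBABBDABCA ⇒ CBA·BCA·BCA·ABB·ABB·ABB·DA·BCA·BCA·ABB·ABB·CBA·BCA·ABB·DA·BCA·ABB·DA·BCA·BCA·ABB·ABB·BCA·ABB·ABB·DA·ABB·BCA·ABB·DA·BCA·BCA·ABB·ABB·CBA·BCA·ABB·DA·BCA·DA·ABB·BCA·ABB·DA·BCA·ABB·DA·BCA·BCA·ABB·ABB·BCA·ABB·ABB·BCA·ABB·ABB·CBA·BCA·ABB·DA·BCA
    A ↦ BCA
    B ↦ ABB
    C ↦ DA
    D ↦ CBA

A->BCA, B->ABB, C->DA, D->CBA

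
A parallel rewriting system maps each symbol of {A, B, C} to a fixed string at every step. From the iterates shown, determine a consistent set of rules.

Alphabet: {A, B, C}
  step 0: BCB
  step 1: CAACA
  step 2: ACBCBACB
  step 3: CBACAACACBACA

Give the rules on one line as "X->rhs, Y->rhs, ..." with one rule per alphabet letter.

  step 2 ⇒ step 3: ACBCBACB ⇒ CB·A·CA·A·CA·CB·A·CA
    A ↦ CB
    B ↦ CA
    C ↦ A

A->CB, B->CA, C->A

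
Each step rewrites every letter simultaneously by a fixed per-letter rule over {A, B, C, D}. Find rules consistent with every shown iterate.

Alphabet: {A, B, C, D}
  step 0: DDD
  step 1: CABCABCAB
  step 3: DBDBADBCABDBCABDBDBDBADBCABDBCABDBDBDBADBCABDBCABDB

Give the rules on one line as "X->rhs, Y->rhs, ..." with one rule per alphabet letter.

  step 0 ⇒ step 1: DDD ⇒ CAB·CAB·CAB
    D ↦ CAB
    A ↦ ADB  (constrained at step 1)
    B ↦ DB  (constrained at step 1)
    C ↦ BB  (constrained at step 1)

A->ADB, B->DB, C->BB, D->CAB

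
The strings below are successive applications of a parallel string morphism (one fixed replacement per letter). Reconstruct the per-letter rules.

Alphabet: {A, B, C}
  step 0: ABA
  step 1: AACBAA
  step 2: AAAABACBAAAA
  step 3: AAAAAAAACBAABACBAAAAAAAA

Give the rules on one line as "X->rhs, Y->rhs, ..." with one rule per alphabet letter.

A->AA, B->CB, C->BA

  step 2 ⇒ step 3: AAAABACBAAAA ⇒ AA·AA·AA·AA·CB·AA·BA·CB·AA·AA·AA·AA
    A ↦ AA
    B ↦ CB
    C ↦ BA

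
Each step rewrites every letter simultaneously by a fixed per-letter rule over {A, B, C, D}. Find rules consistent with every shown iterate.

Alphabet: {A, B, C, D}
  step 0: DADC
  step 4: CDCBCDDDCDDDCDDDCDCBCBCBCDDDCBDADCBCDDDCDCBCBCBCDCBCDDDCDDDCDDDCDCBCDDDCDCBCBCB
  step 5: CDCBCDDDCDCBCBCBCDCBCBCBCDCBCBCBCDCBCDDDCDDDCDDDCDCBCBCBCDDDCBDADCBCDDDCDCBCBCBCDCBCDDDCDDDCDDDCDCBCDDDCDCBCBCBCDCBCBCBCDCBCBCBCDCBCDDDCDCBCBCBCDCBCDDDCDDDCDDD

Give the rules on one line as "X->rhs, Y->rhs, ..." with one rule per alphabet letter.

  step 4 ⇒ step 5: CDCBCDDDCDDDCDDDCDCBCBCBCDDDCBDADCBCDDDCDCBCBCBCDCBCDDDCDDDCDDDCDCBCDDDCDCBCBCB ⇒ CD·CB·CD·DD·CD·CB·CB·CB·CD·CB·CB·CB·CD·CB·CB·CB·CD·CB·CD·DD·CD·DD·CD·DD·CD·CB·CB·CB·CD·DD·CB·DAD·CB·CD·DD·CD·CB·CB·CB·CD·CB·CD·DD·CD·DD·CD·DD·CD·CB·CD·DD·CD·CB·CB·CB·CD·CB·CB·CB·CD·CB·CB·CB·CD·CB·CD·DD·CD·CB·CB·CB·CD·CB·CD·DD·CD·DD·CD·DD
    A ↦ DAD
    B ↦ DD
    C ↦ CD
    D ↦ CB

A->DAD, B->DD, C->CD, D->CB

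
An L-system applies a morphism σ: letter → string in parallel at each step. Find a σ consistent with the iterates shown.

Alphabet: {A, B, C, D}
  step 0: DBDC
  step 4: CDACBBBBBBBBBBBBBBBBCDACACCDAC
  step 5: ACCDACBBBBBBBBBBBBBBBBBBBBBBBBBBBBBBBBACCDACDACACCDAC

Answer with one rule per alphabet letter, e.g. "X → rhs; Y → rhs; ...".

A->D, B->BB, C->AC, D->C

  step 4 ⇒ step 5: CDACBBBBBBBBBBBBBBBBCDACACCDAC ⇒ AC·C·D·AC·BB·BB·BB·BB·BB·BB·BB·BB·BB·BB·BB·BB·BB·BB·BB·BB·AC·C·D·AC·D·AC·AC·C·D·AC
    A ↦ D
    B ↦ BB
    C ↦ AC
    D ↦ C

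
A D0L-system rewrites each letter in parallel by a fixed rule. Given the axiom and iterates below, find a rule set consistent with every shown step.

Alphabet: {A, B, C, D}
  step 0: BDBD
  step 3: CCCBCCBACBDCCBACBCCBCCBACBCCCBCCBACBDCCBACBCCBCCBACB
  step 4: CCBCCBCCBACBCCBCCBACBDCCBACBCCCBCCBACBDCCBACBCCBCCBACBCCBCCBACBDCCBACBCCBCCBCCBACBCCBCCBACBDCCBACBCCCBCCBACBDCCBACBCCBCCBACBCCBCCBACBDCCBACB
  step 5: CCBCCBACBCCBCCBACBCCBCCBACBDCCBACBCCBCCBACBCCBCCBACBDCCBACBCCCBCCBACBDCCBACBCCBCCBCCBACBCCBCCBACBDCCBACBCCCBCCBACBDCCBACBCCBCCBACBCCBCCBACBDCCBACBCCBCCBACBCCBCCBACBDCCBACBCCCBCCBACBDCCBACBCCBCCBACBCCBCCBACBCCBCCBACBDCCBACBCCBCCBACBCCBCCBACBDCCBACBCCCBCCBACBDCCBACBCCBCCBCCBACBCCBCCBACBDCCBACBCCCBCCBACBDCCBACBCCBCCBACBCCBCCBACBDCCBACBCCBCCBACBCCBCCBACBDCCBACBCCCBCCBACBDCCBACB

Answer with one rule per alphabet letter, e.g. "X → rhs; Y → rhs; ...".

A->D, B->ACB, C->CCB, D->C

  step 4 ⇒ step 5: CCBCCBCCBACBCCBCCBACBDCCBACBCCCBCCBACBDCCBACBCCBCCBACBCCBCCBACBDCCBACBCCBCCBCCBACBCCBCCBACBDCCBACBCCCBCCBACBDCCBACBCCBCCBACBCCBCCBACBDCCBACB ⇒ CCB·CCB·ACB·CCB·CCB·ACB·CCB·CCB·ACB·D·CCB·ACB·CCB·CCB·ACB·CCB·CCB·ACB·D·CCB·ACB·C·CCB·CCB·ACB·D·CCB·ACB·CCB·CCB·CCB·ACB·CCB·CCB·ACB·D·CCB·ACB·C·CCB·CCB·ACB·D·CCB·ACB·CCB·CCB·ACB·CCB·CCB·ACB·D·CCB·ACB·CCB·CCB·ACB·CCB·CCB·ACB·D·CCB·ACB·C·CCB·CCB·ACB·D·CCB·ACB·CCB·CCB·ACB·CCB·CCB·ACB·CCB·CCB·ACB·D·CCB·ACB·CCB·CCB·ACB·CCB·CCB·ACB·D·CCB·ACB·C·CCB·CCB·ACB·D·CCB·ACB·CCB·CCB·CCB·ACB·CCB·CCB·ACB·D·CCB·ACB·C·CCB·CCB·ACB·D·CCB·ACB·CCB·CCB·ACB·CCB·CCB·ACB·D·CCB·ACB·CCB·CCB·ACB·CCB·CCB·ACB·D·CCB·ACB·C·CCB·CCB·ACB·D·CCB·ACB
    A ↦ D
    B ↦ ACB
    C ↦ CCB
    D ↦ C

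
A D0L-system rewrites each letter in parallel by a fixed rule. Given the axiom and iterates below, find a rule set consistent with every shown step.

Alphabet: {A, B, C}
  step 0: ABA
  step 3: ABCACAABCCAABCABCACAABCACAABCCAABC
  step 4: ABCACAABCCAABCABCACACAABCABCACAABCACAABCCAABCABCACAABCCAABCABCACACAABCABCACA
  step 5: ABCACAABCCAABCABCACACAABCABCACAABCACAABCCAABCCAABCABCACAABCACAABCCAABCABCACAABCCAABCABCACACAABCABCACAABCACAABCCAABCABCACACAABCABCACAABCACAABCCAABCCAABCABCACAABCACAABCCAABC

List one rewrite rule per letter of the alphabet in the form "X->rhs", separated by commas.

A->ABC, B->A, C->CA

  step 4 ⇒ step 5: ABCACAABCCAABCABCACACAABCABCACAABCACAABCCAABCABCACAABCCAABCABCACACAABCABCACA ⇒ ABC·A·CA·ABC·CA·ABC·ABC·A·CA·CA·ABC·ABC·A·CA·ABC·A·CA·ABC·CA·ABC·CA·ABC·ABC·A·CA·ABC·A·CA·ABC·CA·ABC·ABC·A·CA·ABC·CA·ABC·ABC·A·CA·CA·ABC·ABC·A·CA·ABC·A·CA·ABC·CA·ABC·ABC·A·CA·CA·ABC·ABC·A·CA·ABC·A·CA·ABC·CA·ABC·CA·ABC·ABC·A·CA·ABC·A·CA·ABC·CA·ABC
    A ↦ ABC
    B ↦ A
    C ↦ CA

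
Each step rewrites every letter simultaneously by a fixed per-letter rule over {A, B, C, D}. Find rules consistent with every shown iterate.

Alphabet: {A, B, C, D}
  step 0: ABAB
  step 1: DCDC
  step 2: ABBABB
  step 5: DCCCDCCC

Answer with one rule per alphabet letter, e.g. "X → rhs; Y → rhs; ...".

A->D, B->C, C->B, D->AB

  step 1 ⇒ step 2: DCDC ⇒ AB·B·AB·B
    C ↦ B
    D ↦ AB
  step 0 ⇒ step 1: ABAB ⇒ D·C·D·C
    A ↦ D
  step 0 ⇒ step 1: ABAB ⇒ D·C·D·C
    B ↦ C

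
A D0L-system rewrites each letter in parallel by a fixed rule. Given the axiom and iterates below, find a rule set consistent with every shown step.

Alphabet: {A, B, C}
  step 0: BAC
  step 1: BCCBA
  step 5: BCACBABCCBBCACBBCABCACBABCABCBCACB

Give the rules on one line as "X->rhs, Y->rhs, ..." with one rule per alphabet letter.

A->CB, B->BC, C->A

  step 0 ⇒ step 1: BAC ⇒ BC·CB·A
    A ↦ CB
    B ↦ BC
    C ↦ A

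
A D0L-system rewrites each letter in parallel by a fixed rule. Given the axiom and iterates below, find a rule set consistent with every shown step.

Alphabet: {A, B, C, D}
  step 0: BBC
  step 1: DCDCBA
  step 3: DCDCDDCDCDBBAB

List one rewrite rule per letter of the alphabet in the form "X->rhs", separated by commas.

  step 0 ⇒ step 1: BBC ⇒ DC·DC·BA
    B ↦ DC
    C ↦ BA
    A ↦ D  (constrained at step 1)
    D ↦ B  (constrained at step 1)

A->D, B->DC, C->BA, D->B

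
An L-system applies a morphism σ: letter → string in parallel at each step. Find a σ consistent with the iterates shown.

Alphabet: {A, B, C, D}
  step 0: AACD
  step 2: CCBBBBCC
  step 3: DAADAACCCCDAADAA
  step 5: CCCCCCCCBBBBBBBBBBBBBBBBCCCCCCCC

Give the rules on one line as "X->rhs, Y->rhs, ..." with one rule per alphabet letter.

A->B, B->C, C->DAA, D->BB

  step 2 ⇒ step 3: CCBBBBCC ⇒ DAA·DAA·C·C·C·C·DAA·DAA
    B ↦ C
    C ↦ DAA
    A ↦ B  (constrained at step 0)
    D ↦ BB  (constrained at step 0)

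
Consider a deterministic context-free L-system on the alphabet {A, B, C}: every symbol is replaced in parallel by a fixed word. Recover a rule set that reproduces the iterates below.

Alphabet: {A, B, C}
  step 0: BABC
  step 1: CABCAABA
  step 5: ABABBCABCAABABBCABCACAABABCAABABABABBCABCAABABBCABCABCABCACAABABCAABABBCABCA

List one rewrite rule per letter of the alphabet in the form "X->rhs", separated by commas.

  step 0 ⇒ step 1: BABC ⇒ CA·B·CA·ABA
    A ↦ B
    B ↦ CA
    C ↦ ABA

A->B, B->CA, C->ABA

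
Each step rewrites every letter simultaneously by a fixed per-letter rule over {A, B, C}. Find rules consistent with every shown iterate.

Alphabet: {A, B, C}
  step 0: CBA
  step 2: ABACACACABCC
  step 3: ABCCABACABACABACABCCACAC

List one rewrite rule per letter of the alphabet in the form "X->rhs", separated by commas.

A->AB, B->CC, C->AC

  step 2 ⇒ step 3: ABACACACABCC ⇒ AB·CC·AB·AC·AB·AC·AB·AC·AB·CC·AC·AC
    A ↦ AB
    B ↦ CC
    C ↦ AC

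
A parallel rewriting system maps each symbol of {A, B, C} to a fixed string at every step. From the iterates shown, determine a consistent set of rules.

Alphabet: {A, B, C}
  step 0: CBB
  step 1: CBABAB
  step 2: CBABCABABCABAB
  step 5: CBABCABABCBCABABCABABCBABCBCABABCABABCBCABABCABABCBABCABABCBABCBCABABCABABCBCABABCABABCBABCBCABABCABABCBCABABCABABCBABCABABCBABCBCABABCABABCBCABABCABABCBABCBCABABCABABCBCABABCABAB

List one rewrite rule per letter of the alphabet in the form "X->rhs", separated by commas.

  step 1 ⇒ step 2: CBABAB ⇒ CB·AB·CAB·AB·CAB·AB
    A ↦ CAB
    B ↦ AB
    C ↦ CB

A->CAB, B->AB, C->CB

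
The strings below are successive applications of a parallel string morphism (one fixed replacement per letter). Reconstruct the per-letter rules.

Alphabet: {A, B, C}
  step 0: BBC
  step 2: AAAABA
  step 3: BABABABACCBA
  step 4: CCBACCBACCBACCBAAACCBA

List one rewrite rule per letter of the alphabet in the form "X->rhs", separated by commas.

A->BA, B->CC, C->A

  step 3 ⇒ step 4: BABABABACCBA ⇒ CC·BA·CC·BA·CC·BA·CC·BA·A·A·CC·BA
    A ↦ BA
    B ↦ CC
    C ↦ A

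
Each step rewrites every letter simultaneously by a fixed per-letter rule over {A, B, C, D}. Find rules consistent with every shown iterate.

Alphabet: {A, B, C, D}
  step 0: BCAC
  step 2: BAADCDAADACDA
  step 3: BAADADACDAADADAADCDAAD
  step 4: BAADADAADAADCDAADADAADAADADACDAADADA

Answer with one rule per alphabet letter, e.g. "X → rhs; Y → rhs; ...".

A->AD, B->BA, C->CD, D->A

  step 3 ⇒ step 4: BAADADACDAADADAADCDAAD ⇒ BA·AD·AD·A·AD·A·AD·CD·A·AD·AD·A·AD·A·AD·AD·A·CD·A·AD·AD·A
    A ↦ AD
    B ↦ BA
    C ↦ CD
    D ↦ A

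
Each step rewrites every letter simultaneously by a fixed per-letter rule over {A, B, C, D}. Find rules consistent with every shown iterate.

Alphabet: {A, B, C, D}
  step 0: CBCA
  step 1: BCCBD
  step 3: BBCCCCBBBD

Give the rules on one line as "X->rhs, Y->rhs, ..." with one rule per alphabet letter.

  step 0 ⇒ step 1: CBCA ⇒ B·CC·B·D
    A ↦ D
    B ↦ CC
    C ↦ B
    D ↦ CA  (constrained at step 1)

A->D, B->CC, C->B, D->CA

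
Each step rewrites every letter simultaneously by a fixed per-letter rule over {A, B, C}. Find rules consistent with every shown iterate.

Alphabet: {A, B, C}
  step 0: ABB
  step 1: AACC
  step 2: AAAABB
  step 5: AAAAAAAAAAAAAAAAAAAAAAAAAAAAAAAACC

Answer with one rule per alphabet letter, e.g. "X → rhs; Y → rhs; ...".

  step 1 ⇒ step 2: AACC ⇒ AA·AA·B·B
    A ↦ AA
    C ↦ B
  step 0 ⇒ step 1: ABB ⇒ AA·C·C
    B ↦ C

A->AA, B->C, C->B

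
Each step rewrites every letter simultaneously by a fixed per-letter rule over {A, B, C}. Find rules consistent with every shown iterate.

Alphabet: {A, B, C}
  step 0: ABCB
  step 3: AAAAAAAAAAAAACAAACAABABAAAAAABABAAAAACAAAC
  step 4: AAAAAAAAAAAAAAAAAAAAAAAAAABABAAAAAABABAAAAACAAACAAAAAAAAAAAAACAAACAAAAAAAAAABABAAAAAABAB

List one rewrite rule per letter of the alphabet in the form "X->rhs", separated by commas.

  step 3 ⇒ step 4: AAAAAAAAAAAAACAAACAABABAAAAAABABAAAAACAAAC ⇒ AA·AA·AA·AA·AA·AA·AA·AA·AA·AA·AA·AA·AA·BAB·AA·AA·AA·BAB·AA·AA·AC·AA·AC·AA·AA·AA·AA·AA·AA·AC·AA·AC·AA·AA·AA·AA·AA·BAB·AA·AA·AA·BAB
    A ↦ AA
    B ↦ AC
    C ↦ BAB

A->AA, B->AC, C->BAB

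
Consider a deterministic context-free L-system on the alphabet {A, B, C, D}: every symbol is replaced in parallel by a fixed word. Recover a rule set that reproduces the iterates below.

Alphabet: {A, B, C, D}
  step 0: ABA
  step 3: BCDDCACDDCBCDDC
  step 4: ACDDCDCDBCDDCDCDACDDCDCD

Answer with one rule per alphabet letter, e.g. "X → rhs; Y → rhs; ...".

A->BC, B->AC, C->D, D->DC

  step 3 ⇒ step 4: BCDDCACDDCBCDDC ⇒ AC·D·DC·DC·D·BC·D·DC·DC·D·AC·D·DC·DC·D
    A ↦ BC
    B ↦ AC
    C ↦ D
    D ↦ DC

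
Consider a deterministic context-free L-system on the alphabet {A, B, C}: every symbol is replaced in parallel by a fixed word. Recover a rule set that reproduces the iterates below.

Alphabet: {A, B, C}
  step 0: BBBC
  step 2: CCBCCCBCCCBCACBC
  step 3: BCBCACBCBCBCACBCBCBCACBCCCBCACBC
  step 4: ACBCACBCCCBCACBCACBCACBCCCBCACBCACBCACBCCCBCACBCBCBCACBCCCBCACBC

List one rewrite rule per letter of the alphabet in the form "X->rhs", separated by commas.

  step 3 ⇒ step 4: BCBCACBCBCBCACBCBCBCACBCCCBCACBC ⇒ AC·BC·AC·BC·CC·BC·AC·BC·AC·BC·AC·BC·CC·BC·AC·BC·AC·BC·AC·BC·CC·BC·AC·BC·BC·BC·AC·BC·CC·BC·AC·BC
    A ↦ CC
    B ↦ AC
    C ↦ BC

A->CC, B->AC, C->BC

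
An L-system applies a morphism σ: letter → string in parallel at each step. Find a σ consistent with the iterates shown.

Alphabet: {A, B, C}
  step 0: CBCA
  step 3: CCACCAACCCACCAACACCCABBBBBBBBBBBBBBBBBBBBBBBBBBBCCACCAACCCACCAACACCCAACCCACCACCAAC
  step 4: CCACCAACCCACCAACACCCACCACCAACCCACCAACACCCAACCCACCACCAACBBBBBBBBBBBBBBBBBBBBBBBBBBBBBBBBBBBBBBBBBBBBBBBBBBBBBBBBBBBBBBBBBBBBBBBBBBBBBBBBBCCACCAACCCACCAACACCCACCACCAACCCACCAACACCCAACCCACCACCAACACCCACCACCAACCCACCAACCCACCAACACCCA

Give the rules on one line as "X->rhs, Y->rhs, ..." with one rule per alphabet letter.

  step 3 ⇒ step 4: CCACCAACCCACCAACACCCABBBBBBBBBBBBBBBBBBBBBBBBBBBCCACCAACCCACCAACACCCAACCCACCACCAAC ⇒ CCA·CCA·AC·CCA·CCA·AC·AC·CCA·CCA·CCA·AC·CCA·CCA·AC·AC·CCA·AC·CCA·CCA·CCA·AC·BBB·BBB·BBB·BBB·BBB·BBB·BBB·BBB·BBB·BBB·BBB·BBB·BBB·BBB·BBB·BBB·BBB·BBB·BBB·BBB·BBB·BBB·BBB·BBB·BBB·BBB·BBB·CCA·CCA·AC·CCA·CCA·AC·AC·CCA·CCA·CCA·AC·CCA·CCA·AC·AC·CCA·AC·CCA·CCA·CCA·AC·AC·CCA·CCA·CCA·AC·CCA·CCA·AC·CCA·CCA·AC·AC·CCA
    A ↦ AC
    B ↦ BBB
    C ↦ CCA

A->AC, B->BBB, C->CCA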